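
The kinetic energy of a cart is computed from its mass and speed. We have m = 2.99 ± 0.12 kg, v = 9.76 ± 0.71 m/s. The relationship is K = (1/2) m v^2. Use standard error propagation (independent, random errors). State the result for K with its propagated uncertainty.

142 ± 21.5 J

Since K is a product/quotient, work with relative uncertainties:
  (1·δm/m)² = (1×0.0401)² = 0.00161;  (2·δv/v)² = (2×0.0727)² = 0.0212
δK/K = √(0.0228) = 0.151
K = 142 J, so δK = 0.151 × 142 = 21.5 J.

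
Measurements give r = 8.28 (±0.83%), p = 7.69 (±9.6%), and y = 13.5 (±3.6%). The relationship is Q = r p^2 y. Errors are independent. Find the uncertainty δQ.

For a monomial Q ∝ r, p^2, y, fractional errors add in quadrature:
  (1·δr/r)² = (1×0.00830)² = 6.89e-05;  (2·δp/p)² = (2×0.0960)² = 0.0369;  (1·δy/y)² = (1×0.0360)² = 0.00130
δQ/Q = √(0.0382) = 0.196
Q = 6610, so δQ = 0.196 × 6610 = 1290.

1290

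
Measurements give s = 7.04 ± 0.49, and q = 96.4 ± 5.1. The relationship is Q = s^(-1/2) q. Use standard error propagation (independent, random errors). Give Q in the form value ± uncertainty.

Each factor contributes (exponent × relative error)² to (δQ/Q)²:
  (−½·δs/s)² = (-0.5×0.0696)² = 0.00121;  (1·δq/q)² = (1×0.0529)² = 0.00280
δQ/Q = √(0.00401) = 0.0633
Q = 36.3, so δQ = 0.0633 × 36.3 = 2.30.

36.3 ± 2.30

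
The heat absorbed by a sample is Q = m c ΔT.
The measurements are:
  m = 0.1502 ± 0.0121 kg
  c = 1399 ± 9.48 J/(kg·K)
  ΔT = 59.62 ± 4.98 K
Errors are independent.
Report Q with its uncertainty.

12530 ± 1460 J

Products/powers → add relative errors in quadrature, weighted by exponent:
  (1·δm/m)² = (1×0.0806)² = 0.00649;  (1·δc/c)² = (1×0.00678)² = 4.59e-05;  (1·δΔT/ΔT)² = (1×0.0835)² = 0.00698
δQ/Q = √(0.0135) = 0.116
Q = 12530 J, so δQ = 0.116 × 12530 = 1460 J.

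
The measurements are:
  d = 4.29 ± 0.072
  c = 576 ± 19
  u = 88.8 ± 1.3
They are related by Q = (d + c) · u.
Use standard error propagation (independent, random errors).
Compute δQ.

Let w = d + c = 580. δw = √(δd² + δc²) = √(0.00518 + 361) = 19.0, so δw/w = 0.0327.
Q is then a monomial in w, u:
δQ/Q = √((δw/w)² + (1·δu/u)²) = √(0.00107 + 0.000214) = 0.0359
Q = 51500, so δQ = 0.0359 × 51500 = 1850.

1850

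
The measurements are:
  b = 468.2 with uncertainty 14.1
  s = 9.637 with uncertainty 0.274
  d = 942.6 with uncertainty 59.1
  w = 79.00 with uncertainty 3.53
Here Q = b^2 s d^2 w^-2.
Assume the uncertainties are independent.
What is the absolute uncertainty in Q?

5.05e+07

Products/powers → add relative errors in quadrature, weighted by exponent:
  (2·δb/b)² = (2×0.0301)² = 0.00363;  (1·δs/s)² = (1×0.0284)² = 0.000808;  (2·δd/d)² = (2×0.0627)² = 0.0157;  (-2·δw/w)² = (-2×0.0447)² = 0.00799
δQ/Q = √(0.0281) = 0.168
Q = 3.007e+08, so δQ = 0.168 × 3.007e+08 = 5.05e+07.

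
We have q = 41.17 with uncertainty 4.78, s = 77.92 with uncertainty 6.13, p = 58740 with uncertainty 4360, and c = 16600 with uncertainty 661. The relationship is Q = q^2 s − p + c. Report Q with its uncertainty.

89930 ± 32700

Let w = q^2·s = 132100. δw/w = √((2·δq/q)² + (1·δs/s)²) = √(0.0539 + 0.00619) = 0.245, so δw = 32400.
Q = w − p + c: δQ = √(δw² + δp² + δc²) = √(1.05e+09 + 1.9e+07 + 4.37e+05) = 32700
Q = 89930.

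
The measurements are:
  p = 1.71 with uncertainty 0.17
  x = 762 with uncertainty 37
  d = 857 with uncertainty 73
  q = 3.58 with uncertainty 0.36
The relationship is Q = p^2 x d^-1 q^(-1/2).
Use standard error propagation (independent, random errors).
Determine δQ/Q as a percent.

Q is a product of powers, so relative uncertainties combine in quadrature:
  (2·δp/p)² = (2×0.0994)² = 0.0395;  (1·δx/x)² = (1×0.0486)² = 0.00236;  (-1·δd/d)² = (-1×0.0852)² = 0.00726;  (−½·δq/q)² = (-0.5×0.101)² = 0.00253
δQ/Q = √(0.0517) = 0.227

22.7%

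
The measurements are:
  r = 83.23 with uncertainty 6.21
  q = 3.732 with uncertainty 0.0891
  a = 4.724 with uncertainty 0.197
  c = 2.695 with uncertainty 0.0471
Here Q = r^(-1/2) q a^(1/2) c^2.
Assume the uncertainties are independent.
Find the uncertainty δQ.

For a monomial Q ∝ r^(-1/2), q, a^(1/2), c^2, fractional errors add in quadrature:
  (−½·δr/r)² = (-0.5×0.0746)² = 0.00139;  (1·δq/q)² = (1×0.0239)² = 0.000570;  (½·δa/a)² = (0.5×0.0417)² = 0.000435;  (2·δc/c)² = (2×0.0175)² = 0.00122
δQ/Q = √(0.00362) = 0.0602
Q = 6.458, so δQ = 0.0602 × 6.458 = 0.388.

0.388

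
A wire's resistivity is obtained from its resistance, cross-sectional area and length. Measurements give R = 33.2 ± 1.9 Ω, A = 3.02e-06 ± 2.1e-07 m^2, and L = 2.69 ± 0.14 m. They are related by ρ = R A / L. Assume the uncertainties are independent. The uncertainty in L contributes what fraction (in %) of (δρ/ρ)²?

25.0%

(δρ/ρ)² = (1·δR/R)² + (1·δA/A)² + (-1·δL/L)²
  R term: (1×0.0572)² = 0.00328
  A term: (1×0.0695)² = 0.00484
  L term: (-1×0.0520)² = 0.00271
Total = 0.0108. Share from L = 0.00271/0.0108 = 0.250.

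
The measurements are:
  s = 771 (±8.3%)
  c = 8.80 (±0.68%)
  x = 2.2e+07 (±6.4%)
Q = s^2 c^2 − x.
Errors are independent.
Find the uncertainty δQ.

Let p = s^2·c^2 = 4.6e+07. δp/p = √((2·δs/s)² + (2·δc/c)²) = √(0.0276 + 0.000185) = 0.167, so δp = 7.67e+06.
Q = p − x: δQ = √(δp² + δx²) = √(5.88e+13 + 1.98e+12) = 7.8e+06

7.8e+06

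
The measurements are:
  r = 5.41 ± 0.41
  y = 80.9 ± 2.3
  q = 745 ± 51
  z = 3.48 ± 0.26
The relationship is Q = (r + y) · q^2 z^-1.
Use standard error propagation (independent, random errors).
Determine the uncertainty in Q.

Let u = r + y = 86.3. δu = √(δr² + δy²) = √(0.168 + 5.29) = 2.34, so δu/u = 0.0271.
Q is then a monomial in u, q, z:
δQ/Q = √((δu/u)² + (2·δq/q)² + (-1·δz/z)²) = √(0.000733 + 0.0187 + 0.00558) = 0.158
Q = 1.38e+07, so δQ = 0.158 × 1.38e+07 = 2.18e+06.

2.18e+06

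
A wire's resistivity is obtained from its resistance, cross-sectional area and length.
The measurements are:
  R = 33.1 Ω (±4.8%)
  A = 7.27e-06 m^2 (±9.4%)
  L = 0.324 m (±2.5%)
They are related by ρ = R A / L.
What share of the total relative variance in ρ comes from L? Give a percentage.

(δρ/ρ)² = (1·δR/R)² + (1·δA/A)² + (-1·δL/L)²
  R term: (1×0.0480)² = 0.00230
  A term: (1×0.0940)² = 0.00884
  L term: (-1×0.0250)² = 0.000625
Total = 0.0118. Share from L = 0.000625/0.0118 = 0.0531.

5.31%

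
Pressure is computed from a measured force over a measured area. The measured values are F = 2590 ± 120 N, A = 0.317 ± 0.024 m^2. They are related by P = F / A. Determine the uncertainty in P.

P is a product of powers, so relative uncertainties combine in quadrature:
  (1·δF/F)² = (1×0.0463)² = 0.00215;  (-1·δA/A)² = (-1×0.0757)² = 0.00573
δP/P = √(0.00788) = 0.0888
P = 8170 Pa, so δP = 0.0888 × 8170 = 725 Pa.

725 Pa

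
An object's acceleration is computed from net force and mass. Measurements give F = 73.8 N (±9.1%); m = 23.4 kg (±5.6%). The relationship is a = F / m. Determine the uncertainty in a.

a is a product of powers, so relative uncertainties combine in quadrature:
  (1·δF/F)² = (1×0.0910)² = 0.00828;  (-1·δm/m)² = (-1×0.0560)² = 0.00314
δa/a = √(0.0114) = 0.107
a = 3.15 m/s^2, so δa = 0.107 × 3.15 = 0.337 m/s^2.

0.337 m/s^2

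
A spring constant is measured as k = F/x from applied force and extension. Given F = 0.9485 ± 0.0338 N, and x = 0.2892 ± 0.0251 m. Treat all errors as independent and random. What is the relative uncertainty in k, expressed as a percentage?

9.38%

Each factor contributes (exponent × relative error)² to (δk/k)²:
  (1·δF/F)² = (1×0.0356)² = 0.00127;  (-1·δx/x)² = (-1×0.0868)² = 0.00753
δk/k = √(0.00880) = 0.0938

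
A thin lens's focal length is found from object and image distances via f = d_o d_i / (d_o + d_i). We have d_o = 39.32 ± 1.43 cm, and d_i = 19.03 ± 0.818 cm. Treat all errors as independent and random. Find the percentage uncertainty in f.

3.13%

∂f/∂d_o = (d_i/(d_o+d_i))² = 0.106;  ∂f/∂d_i = (d_o/(d_o+d_i))² = 0.454
δf = √((∂f/∂d_o · δd_o)² + (∂f/∂d_i · δd_i)²) = √(0.0231 + 0.138) = 0.401 cm
f = 12.82 cm, so δf/f = 0.401/12.82 = 0.0313.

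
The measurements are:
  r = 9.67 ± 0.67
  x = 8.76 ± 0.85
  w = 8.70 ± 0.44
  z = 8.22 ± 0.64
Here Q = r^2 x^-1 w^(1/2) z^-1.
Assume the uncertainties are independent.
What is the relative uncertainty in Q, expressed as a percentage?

18.8%

Each factor contributes (exponent × relative error)² to (δQ/Q)²:
  (2·δr/r)² = (2×0.0693)² = 0.0192;  (-1·δx/x)² = (-1×0.0970)² = 0.00942;  (½·δw/w)² = (0.5×0.0506)² = 0.000639;  (-1·δz/z)² = (-1×0.0779)² = 0.00606
δQ/Q = √(0.0353) = 0.188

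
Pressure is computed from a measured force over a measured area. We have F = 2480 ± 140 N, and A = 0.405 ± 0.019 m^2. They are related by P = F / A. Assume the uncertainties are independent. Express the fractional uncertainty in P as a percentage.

7.34%

P is a product of powers, so relative uncertainties combine in quadrature:
  (1·δF/F)² = (1×0.0565)² = 0.00319;  (-1·δA/A)² = (-1×0.0469)² = 0.00220
δP/P = √(0.00539) = 0.0734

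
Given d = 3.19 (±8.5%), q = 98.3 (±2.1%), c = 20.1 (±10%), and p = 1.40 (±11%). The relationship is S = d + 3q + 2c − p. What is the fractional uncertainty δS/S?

0.0219

S is a linear combination, so absolute uncertainties add in quadrature:
  (δd)² = 0.0735;  (3·δq)² = 38.4;  (2·δc)² = 16.2;  (δp)² = 0.0237
δS = √(54.6) = 7.39
S = 337, so δS/S = 7.39/337 = 0.0219.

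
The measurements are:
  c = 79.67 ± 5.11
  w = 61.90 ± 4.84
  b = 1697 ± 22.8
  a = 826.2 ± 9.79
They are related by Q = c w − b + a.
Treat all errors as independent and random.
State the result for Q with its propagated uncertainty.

Let p = c·w = 4932. δp/p = √((1·δc/c)² + (1·δw/w)²) = √(0.00411 + 0.00611) = 0.101, so δp = 499.
Q = p − b + a: δQ = √(δp² + δb² + δa²) = √(2.49e+05 + 520 + 95.8) = 499
Q = 4061.

4061 ± 499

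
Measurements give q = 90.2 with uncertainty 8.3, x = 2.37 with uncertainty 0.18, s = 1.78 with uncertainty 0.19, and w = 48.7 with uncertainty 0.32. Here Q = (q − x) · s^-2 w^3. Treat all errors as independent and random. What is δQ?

Let u = q − x = 87.8. δu = √(δq² + δx²) = √(68.9 + 0.0324) = 8.30, so δu/u = 0.0945.
Q is then a monomial in u, s, w:
δQ/Q = √((δu/u)² + (-2·δs/s)² + (3·δw/w)²) = √(0.00893 + 0.0456 + 0.000389) = 0.234
Q = 3.2e+06, so δQ = 0.234 × 3.2e+06 = 7.5e+05.

7.5e+05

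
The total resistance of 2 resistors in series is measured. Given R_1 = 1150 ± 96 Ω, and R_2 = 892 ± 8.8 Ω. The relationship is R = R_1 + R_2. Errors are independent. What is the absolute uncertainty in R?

96.4 Ω

Each term contributes (cᵢ δxᵢ)² to (δR)²:
  (δR_1)² = 9220;  (δR_2)² = 77.4
δR = √(9290) = 96.4 Ω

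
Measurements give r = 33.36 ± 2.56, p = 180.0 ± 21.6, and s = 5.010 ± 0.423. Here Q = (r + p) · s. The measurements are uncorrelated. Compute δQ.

Let u = r + p = 213.4. δu = √(δr² + δp²) = √(6.55 + 467) = 21.8, so δu/u = 0.102.
Q is then a monomial in u, s:
δQ/Q = √((δu/u)² + (1·δs/s)²) = √(0.0104 + 0.00713) = 0.132
Q = 1069, so δQ = 0.132 × 1069 = 141.

141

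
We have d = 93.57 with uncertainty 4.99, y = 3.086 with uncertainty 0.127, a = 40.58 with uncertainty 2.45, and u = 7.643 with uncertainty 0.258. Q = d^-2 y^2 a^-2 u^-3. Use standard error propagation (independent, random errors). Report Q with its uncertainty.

(1.479 ± 0.307) × 10^-9

Q is a product of powers, so relative uncertainties combine in quadrature:
  (-2·δd/d)² = (-2×0.0533)² = 0.0114;  (2·δy/y)² = (2×0.0412)² = 0.00677;  (-2·δa/a)² = (-2×0.0604)² = 0.0146;  (-3·δu/u)² = (-3×0.0338)² = 0.0103
δQ/Q = √(0.0430) = 0.207
Q = 1.479e-09, so δQ = 0.207 × 1.479e-09 = 3.07e-10.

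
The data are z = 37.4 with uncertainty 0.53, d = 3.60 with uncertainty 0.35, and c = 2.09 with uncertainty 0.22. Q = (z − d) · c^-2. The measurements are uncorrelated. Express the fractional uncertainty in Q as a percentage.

Let u = z − d = 33.8. δu = √(δz² + δd²) = √(0.281 + 0.122) = 0.635, so δu/u = 0.0188.
Q is then a monomial in u, c:
δQ/Q = √((δu/u)² + (-2·δc/c)²) = √(0.000353 + 0.0443) = 0.211

21.1%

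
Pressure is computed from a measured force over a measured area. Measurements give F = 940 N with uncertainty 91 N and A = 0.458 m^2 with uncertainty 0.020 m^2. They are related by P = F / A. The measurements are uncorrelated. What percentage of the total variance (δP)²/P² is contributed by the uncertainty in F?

(δP/P)² = (1·δF/F)² + (-1·δA/A)²
  F term: (1×0.0968)² = 0.00937
  A term: (-1×0.0437)² = 0.00191
Total = 0.0113. Share from F = 0.00937/0.0113 = 0.831.

83.1%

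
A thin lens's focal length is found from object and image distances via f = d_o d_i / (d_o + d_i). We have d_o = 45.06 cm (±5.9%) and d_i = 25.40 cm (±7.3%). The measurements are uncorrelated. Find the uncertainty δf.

∂f/∂d_o = (d_i/(d_o+d_i))² = 0.130;  ∂f/∂d_i = (d_o/(d_o+d_i))² = 0.409
δf = √((∂f/∂d_o · δd_o)² + (∂f/∂d_i · δd_i)²) = √(0.119 + 0.575) = 0.833 cm

0.833 cm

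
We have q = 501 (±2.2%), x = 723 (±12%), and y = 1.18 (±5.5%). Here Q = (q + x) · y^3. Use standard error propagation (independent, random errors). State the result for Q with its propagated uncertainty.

Let u = q + x = 1220. δu = √(δq² + δx²) = √(121 + 7530) = 87.5, so δu/u = 0.0715.
Q is then a monomial in u, y:
δQ/Q = √((δu/u)² + (3·δy/y)²) = √(0.00511 + 0.0272) = 0.180
Q = 2010, so δQ = 0.180 × 2010 = 362.

2010 ± 362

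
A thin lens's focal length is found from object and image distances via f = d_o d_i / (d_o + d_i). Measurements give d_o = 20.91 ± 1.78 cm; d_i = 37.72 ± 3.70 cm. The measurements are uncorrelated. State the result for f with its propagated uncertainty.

13.45 ± 0.874 cm

∂f/∂d_o = (d_i/(d_o+d_i))² = 0.414;  ∂f/∂d_i = (d_o/(d_o+d_i))² = 0.127
δf = √((∂f/∂d_o · δd_o)² + (∂f/∂d_i · δd_i)²) = √(0.543 + 0.221) = 0.874 cm
f = 13.45 cm.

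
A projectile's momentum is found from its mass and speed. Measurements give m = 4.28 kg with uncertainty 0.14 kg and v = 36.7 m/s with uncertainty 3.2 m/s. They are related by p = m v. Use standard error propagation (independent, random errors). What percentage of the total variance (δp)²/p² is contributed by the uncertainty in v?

87.7%

(δp/p)² = (1·δm/m)² + (1·δv/v)²
  m term: (1×0.0327)² = 0.00107
  v term: (1×0.0872)² = 0.00760
Total = 0.00867. Share from v = 0.00760/0.00867 = 0.877.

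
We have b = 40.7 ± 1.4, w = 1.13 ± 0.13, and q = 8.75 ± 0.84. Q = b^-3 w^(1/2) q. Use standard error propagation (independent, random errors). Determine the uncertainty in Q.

Relative error in a monomial: (δQ/Q)² = Σ (nᵢ · δxᵢ/xᵢ)².
  (-3·δb/b)² = (-3×0.0344)² = 0.0106;  (½·δw/w)² = (0.5×0.115)² = 0.00331;  (1·δq/q)² = (1×0.0960)² = 0.00922
δQ/Q = √(0.0232) = 0.152
Q = 0.000138, so δQ = 0.152 × 0.000138 = 2.1e-05.

2.1e-05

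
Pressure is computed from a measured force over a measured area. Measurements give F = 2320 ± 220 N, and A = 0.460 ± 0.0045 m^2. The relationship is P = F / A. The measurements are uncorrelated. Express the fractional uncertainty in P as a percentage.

9.53%

For a monomial P ∝ F, A^-1, fractional errors add in quadrature:
  (1·δF/F)² = (1×0.0948)² = 0.00899;  (-1·δA/A)² = (-1×0.00978)² = 9.57e-05
δP/P = √(0.00909) = 0.0953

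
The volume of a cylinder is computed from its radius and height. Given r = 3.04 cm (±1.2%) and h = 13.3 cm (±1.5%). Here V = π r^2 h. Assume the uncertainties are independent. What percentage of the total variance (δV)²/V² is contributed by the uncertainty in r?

71.9%

(δV/V)² = (2·δr/r)² + (1·δh/h)²
  r term: (2×0.0120)² = 0.000576
  h term: (1×0.0150)² = 0.000225
Total = 0.000801. Share from r = 0.000576/0.000801 = 0.719.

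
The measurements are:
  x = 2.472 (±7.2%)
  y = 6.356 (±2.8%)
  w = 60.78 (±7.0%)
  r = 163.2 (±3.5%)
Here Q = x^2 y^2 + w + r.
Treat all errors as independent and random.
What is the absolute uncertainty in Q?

Let p = x^2·y^2 = 246.9. δp/p = √((2·δx/x)² + (2·δy/y)²) = √(0.0207 + 0.00314) = 0.155, so δp = 38.1.
Q = p + w + r: δQ = √(δp² + δw² + δr²) = √(1450 + 18.1 + 32.6) = 38.8

38.8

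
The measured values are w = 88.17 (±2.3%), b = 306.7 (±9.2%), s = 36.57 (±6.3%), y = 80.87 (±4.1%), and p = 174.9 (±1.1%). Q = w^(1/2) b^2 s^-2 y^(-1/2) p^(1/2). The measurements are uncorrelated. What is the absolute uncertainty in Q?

218

Products/powers → add relative errors in quadrature, weighted by exponent:
  (½·δw/w)² = (0.5×0.0230)² = 0.000132;  (2·δb/b)² = (2×0.0920)² = 0.0339;  (-2·δs/s)² = (-2×0.0630)² = 0.0159;  (−½·δy/y)² = (-0.5×0.0410)² = 0.000420;  (½·δp/p)² = (0.5×0.0110)² = 3.03e-05
δQ/Q = √(0.0503) = 0.224
Q = 971.3, so δQ = 0.224 × 971.3 = 218.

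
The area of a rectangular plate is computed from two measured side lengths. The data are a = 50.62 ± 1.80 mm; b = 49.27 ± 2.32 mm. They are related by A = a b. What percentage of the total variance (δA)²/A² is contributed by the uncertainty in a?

36.3%

(δA/A)² = (1·δa/a)² + (1·δb/b)²
  a term: (1×0.0356)² = 0.00126
  b term: (1×0.0471)² = 0.00222
Total = 0.00348. Share from a = 0.00126/0.00348 = 0.363.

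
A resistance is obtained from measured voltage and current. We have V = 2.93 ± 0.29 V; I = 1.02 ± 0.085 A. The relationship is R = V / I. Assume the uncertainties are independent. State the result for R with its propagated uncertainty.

2.87 ± 0.372 Ω

Relative error in a monomial: (δR/R)² = Σ (nᵢ · δxᵢ/xᵢ)².
  (1·δV/V)² = (1×0.0990)² = 0.00980;  (-1·δI/I)² = (-1×0.0833)² = 0.00694
δR/R = √(0.0167) = 0.129
R = 2.87 Ω, so δR = 0.129 × 2.87 = 0.372 Ω.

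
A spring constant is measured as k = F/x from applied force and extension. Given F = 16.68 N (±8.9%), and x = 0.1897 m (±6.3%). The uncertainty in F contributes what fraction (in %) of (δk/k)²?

(δk/k)² = (1·δF/F)² + (-1·δx/x)²
  F term: (1×0.0890)² = 0.00792
  x term: (-1×0.0630)² = 0.00397
Total = 0.0119. Share from F = 0.00792/0.0119 = 0.666.

66.6%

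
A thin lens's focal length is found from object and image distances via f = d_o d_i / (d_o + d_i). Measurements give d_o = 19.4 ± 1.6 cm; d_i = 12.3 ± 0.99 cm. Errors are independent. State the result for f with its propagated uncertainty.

∂f/∂d_o = (d_i/(d_o+d_i))² = 0.151;  ∂f/∂d_i = (d_o/(d_o+d_i))² = 0.375
δf = √((∂f/∂d_o · δd_o)² + (∂f/∂d_i · δd_i)²) = √(0.0580 + 0.137) = 0.442 cm
f = 7.53 cm.

7.53 ± 0.442 cm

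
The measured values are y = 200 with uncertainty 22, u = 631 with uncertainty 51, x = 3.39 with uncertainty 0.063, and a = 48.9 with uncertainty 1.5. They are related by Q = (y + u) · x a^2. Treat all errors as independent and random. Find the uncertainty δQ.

Let w = y + u = 831. δw = √(δy² + δu²) = √(484 + 2600) = 55.5, so δw/w = 0.0668.
Q is then a monomial in w, x, a:
δQ/Q = √((δw/w)² + (1·δx/x)² + (2·δa/a)²) = √(0.00447 + 0.000345 + 0.00376) = 0.0926
Q = 6.74e+06, so δQ = 0.0926 × 6.74e+06 = 6.24e+05.

6.24e+05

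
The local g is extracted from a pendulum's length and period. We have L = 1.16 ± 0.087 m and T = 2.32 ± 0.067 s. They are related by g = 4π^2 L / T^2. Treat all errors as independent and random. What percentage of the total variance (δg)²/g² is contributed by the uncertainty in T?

(δg/g)² = (1·δL/L)² + (-2·δT/T)²
  L term: (1×0.0750)² = 0.00562
  T term: (-2×0.0289)² = 0.00334
Total = 0.00896. Share from T = 0.00334/0.00896 = 0.372.

37.2%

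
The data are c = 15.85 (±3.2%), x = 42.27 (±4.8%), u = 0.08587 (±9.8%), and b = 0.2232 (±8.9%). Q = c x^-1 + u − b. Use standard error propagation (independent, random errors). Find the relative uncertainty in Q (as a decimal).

0.129

Let p = c·x^-1 = 0.3750. δp/p = √((1·δc/c)² + (-1·δx/x)²) = √(0.00102 + 0.00230) = 0.0577, so δp = 0.0216.
Q = p + u − b: δQ = √(δp² + δu² + δb²) = √(0.000468 + 7.08e-05 + 0.000395) = 0.0306
Q = 0.2376, so δQ/Q = 0.0306/0.2376 = 0.129.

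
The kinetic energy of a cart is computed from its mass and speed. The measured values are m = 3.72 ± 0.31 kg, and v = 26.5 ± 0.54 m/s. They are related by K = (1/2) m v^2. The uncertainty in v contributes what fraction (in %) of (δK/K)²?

19.3%

(δK/K)² = (1·δm/m)² + (2·δv/v)²
  m term: (1×0.0833)² = 0.00694
  v term: (2×0.0204)² = 0.00166
Total = 0.00861. Share from v = 0.00166/0.00861 = 0.193.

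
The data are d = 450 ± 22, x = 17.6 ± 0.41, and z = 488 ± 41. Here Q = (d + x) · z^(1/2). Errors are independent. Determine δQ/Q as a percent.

6.31%

Let u = d + x = 468. δu = √(δd² + δx²) = √(484 + 0.168) = 22.0, so δu/u = 0.0471.
Q is then a monomial in u, z:
δQ/Q = √((δu/u)² + (½·δz/z)²) = √(0.00221 + 0.00176) = 0.0631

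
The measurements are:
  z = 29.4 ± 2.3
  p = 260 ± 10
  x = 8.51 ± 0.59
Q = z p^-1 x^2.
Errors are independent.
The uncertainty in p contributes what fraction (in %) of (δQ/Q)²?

(δQ/Q)² = (1·δz/z)² + (-1·δp/p)² + (2·δx/x)²
  z term: (1×0.0782)² = 0.00612
  p term: (-1×0.0385)² = 0.00148
  x term: (2×0.0693)² = 0.0192
Total = 0.0268. Share from p = 0.00148/0.0268 = 0.0551.

5.51%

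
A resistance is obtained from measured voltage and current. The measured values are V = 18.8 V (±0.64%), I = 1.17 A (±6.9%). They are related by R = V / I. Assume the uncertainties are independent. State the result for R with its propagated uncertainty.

16.1 ± 1.11 Ω

For a monomial R ∝ V, I^-1, fractional errors add in quadrature:
  (1·δV/V)² = (1×0.00640)² = 4.1e-05;  (-1·δI/I)² = (-1×0.0690)² = 0.00476
δR/R = √(0.00480) = 0.0693
R = 16.1 Ω, so δR = 0.0693 × 16.1 = 1.11 Ω.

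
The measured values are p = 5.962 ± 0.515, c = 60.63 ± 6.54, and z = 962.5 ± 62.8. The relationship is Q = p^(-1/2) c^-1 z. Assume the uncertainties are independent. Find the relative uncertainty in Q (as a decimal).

0.133

For a monomial Q ∝ p^(-1/2), c^-1, z, fractional errors add in quadrature:
  (−½·δp/p)² = (-0.5×0.0864)² = 0.00187;  (-1·δc/c)² = (-1×0.108)² = 0.0116;  (1·δz/z)² = (1×0.0652)² = 0.00426
δQ/Q = √(0.0178) = 0.133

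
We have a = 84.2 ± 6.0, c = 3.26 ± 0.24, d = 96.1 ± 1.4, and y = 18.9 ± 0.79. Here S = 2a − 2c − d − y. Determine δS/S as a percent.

Each term contributes (cᵢ δxᵢ)² to (δS)²:
  (2·δa)² = 144;  (2·δc)² = 0.230;  (δd)² = 1.96;  (δy)² = 0.624
δS = √(147) = 12.1
S = 46.9, so δS/S = 12.1/46.9 = 0.258.

25.8%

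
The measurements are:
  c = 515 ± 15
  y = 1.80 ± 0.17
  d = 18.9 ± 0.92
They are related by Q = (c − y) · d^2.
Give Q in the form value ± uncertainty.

Let u = c − y = 513. δu = √(δc² + δy²) = √(225 + 0.0289) = 15.0, so δu/u = 0.0292.
Q is then a monomial in u, d:
δQ/Q = √((δu/u)² + (2·δd/d)²) = √(0.000854 + 0.00948) = 0.102
Q = 1.83e+05, so δQ = 0.102 × 1.83e+05 = 18600.

(1.83 ± 0.186) × 10^5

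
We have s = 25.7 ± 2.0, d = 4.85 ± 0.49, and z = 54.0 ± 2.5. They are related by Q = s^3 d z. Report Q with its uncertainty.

Products/powers → add relative errors in quadrature, weighted by exponent:
  (3·δs/s)² = (3×0.0778)² = 0.0545;  (1·δd/d)² = (1×0.101)² = 0.0102;  (1·δz/z)² = (1×0.0463)² = 0.00214
δQ/Q = √(0.0669) = 0.259
Q = 4.45e+06, so δQ = 0.259 × 4.45e+06 = 1.15e+06.

(4.45 ± 1.15) × 10^6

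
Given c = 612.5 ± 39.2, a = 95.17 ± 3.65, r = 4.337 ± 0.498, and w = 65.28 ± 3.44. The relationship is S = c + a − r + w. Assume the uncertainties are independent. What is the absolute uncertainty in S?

S is a linear combination, so absolute uncertainties add in quadrature:
  (δc)² = 1540;  (δa)² = 13.3;  (δr)² = 0.248;  (δw)² = 11.8
δS = √(1560) = 39.5

39.5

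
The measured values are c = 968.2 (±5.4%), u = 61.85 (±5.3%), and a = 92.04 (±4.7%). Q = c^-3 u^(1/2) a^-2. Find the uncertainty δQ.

1.93e-13

Relative error in a monomial: (δQ/Q)² = Σ (nᵢ · δxᵢ/xᵢ)².
  (-3·δc/c)² = (-3×0.0540)² = 0.0262;  (½·δu/u)² = (0.5×0.0530)² = 0.000702;  (-2·δa/a)² = (-2×0.0470)² = 0.00884
δQ/Q = √(0.0358) = 0.189
Q = 1.023e-12, so δQ = 0.189 × 1.023e-12 = 1.93e-13.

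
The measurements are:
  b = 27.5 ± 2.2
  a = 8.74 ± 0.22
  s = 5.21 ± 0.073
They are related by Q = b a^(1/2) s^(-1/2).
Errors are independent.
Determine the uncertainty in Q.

2.90

Relative error in a monomial: (δQ/Q)² = Σ (nᵢ · δxᵢ/xᵢ)².
  (1·δb/b)² = (1×0.0800)² = 0.00640;  (½·δa/a)² = (0.5×0.0252)² = 0.000158;  (−½·δs/s)² = (-0.5×0.0140)² = 4.91e-05
δQ/Q = √(0.00661) = 0.0813
Q = 35.6, so δQ = 0.0813 × 35.6 = 2.90.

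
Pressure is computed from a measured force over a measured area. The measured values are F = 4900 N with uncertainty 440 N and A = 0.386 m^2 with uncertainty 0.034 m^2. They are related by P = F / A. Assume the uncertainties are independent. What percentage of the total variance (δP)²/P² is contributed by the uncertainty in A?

(δP/P)² = (1·δF/F)² + (-1·δA/A)²
  F term: (1×0.0898)² = 0.00806
  A term: (-1×0.0881)² = 0.00776
Total = 0.0158. Share from A = 0.00776/0.0158 = 0.490.

49.0%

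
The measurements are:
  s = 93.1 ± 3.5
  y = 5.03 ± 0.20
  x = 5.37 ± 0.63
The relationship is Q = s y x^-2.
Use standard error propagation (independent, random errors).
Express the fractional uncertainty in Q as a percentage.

Relative error in a monomial: (δQ/Q)² = Σ (nᵢ · δxᵢ/xᵢ)².
  (1·δs/s)² = (1×0.0376)² = 0.00141;  (1·δy/y)² = (1×0.0398)² = 0.00158;  (-2·δx/x)² = (-2×0.117)² = 0.0551
δQ/Q = √(0.0580) = 0.241

24.1%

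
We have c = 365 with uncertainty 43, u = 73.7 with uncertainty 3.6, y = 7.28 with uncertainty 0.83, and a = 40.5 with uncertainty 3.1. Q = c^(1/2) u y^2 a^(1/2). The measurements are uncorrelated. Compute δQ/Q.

Products/powers → add relative errors in quadrature, weighted by exponent:
  (½·δc/c)² = (0.5×0.118)² = 0.00347;  (1·δu/u)² = (1×0.0488)² = 0.00239;  (2·δy/y)² = (2×0.114)² = 0.0520;  (½·δa/a)² = (0.5×0.0765)² = 0.00146
δQ/Q = √(0.0593) = 0.244

0.244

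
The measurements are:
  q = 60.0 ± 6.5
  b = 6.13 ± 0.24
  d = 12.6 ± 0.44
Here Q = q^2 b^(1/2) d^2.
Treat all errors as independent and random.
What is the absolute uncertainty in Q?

Each factor contributes (exponent × relative error)² to (δQ/Q)²:
  (2·δq/q)² = (2×0.108)² = 0.0469;  (½·δb/b)² = (0.5×0.0392)² = 0.000383;  (2·δd/d)² = (2×0.0349)² = 0.00488
δQ/Q = √(0.0522) = 0.228
Q = 1.42e+06, so δQ = 0.228 × 1.42e+06 = 3.23e+05.

3.23e+05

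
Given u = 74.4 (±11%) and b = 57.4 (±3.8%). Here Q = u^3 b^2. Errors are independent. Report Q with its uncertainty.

(1.36 ± 0.459) × 10^9

Q is a product of powers, so relative uncertainties combine in quadrature:
  (3·δu/u)² = (3×0.110)² = 0.109;  (2·δb/b)² = (2×0.0380)² = 0.00578
δQ/Q = √(0.115) = 0.339
Q = 1.36e+09, so δQ = 0.339 × 1.36e+09 = 4.59e+08.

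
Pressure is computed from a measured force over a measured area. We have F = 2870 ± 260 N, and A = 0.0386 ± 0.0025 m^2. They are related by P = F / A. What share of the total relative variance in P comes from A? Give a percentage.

33.8%

(δP/P)² = (1·δF/F)² + (-1·δA/A)²
  F term: (1×0.0906)² = 0.00821
  A term: (-1×0.0648)² = 0.00419
Total = 0.0124. Share from A = 0.00419/0.0124 = 0.338.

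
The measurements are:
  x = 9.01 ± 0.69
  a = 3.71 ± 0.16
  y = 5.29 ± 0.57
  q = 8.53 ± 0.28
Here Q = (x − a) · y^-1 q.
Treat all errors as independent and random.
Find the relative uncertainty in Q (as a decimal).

0.175

Let u = x − a = 5.30. δu = √(δx² + δa²) = √(0.476 + 0.0256) = 0.708, so δu/u = 0.134.
Q is then a monomial in u, y, q:
δQ/Q = √((δu/u)² + (-1·δy/y)² + (1·δq/q)²) = √(0.0179 + 0.0116 + 0.00108) = 0.175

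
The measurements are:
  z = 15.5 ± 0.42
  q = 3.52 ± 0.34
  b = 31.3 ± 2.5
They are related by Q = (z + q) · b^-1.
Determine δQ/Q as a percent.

Let u = z + q = 19.0. δu = √(δz² + δq²) = √(0.176 + 0.116) = 0.540, so δu/u = 0.0284.
Q is then a monomial in u, b:
δQ/Q = √((δu/u)² + (-1·δb/b)²) = √(0.000807 + 0.00638) = 0.0848

8.48%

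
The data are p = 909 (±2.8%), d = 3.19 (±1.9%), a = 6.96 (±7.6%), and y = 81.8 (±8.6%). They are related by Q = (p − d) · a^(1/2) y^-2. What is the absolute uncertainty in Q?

0.0637

Let u = p − d = 906. δu = √(δp² + δd²) = √(648 + 0.00367) = 25.5, so δu/u = 0.0281.
Q is then a monomial in u, a, y:
δQ/Q = √((δu/u)² + (½·δa/a)² + (-2·δy/y)²) = √(0.000790 + 0.00144 + 0.0296) = 0.178
Q = 0.357, so δQ = 0.178 × 0.357 = 0.0637.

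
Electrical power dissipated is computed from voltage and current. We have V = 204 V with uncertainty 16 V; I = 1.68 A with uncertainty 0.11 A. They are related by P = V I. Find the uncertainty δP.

35.0 W

For a monomial P ∝ V, I, fractional errors add in quadrature:
  (1·δV/V)² = (1×0.0784)² = 0.00615;  (1·δI/I)² = (1×0.0655)² = 0.00429
δP/P = √(0.0104) = 0.102
P = 343 W, so δP = 0.102 × 343 = 35.0 W.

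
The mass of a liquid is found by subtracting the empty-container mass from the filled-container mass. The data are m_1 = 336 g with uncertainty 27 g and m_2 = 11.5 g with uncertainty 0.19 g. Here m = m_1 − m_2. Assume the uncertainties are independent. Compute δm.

27.0 g

Sums and differences: (δm)² = Σ (cᵢ δxᵢ)².
  (δm_1)² = 729;  (δm_2)² = 0.0361
δm = √(729) = 27.0 g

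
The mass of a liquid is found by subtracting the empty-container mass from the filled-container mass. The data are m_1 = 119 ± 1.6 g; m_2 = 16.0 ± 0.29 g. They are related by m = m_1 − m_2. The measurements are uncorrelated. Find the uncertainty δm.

1.63 g

Absolute uncertainties add in quadrature for a linear combination:
  (δm_1)² = 2.56;  (δm_2)² = 0.0841
δm = √(2.64) = 1.63 g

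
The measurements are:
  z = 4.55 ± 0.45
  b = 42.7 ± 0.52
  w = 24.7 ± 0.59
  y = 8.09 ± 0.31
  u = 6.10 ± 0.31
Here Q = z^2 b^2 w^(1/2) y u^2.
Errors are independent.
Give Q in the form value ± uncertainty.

Products/powers → add relative errors in quadrature, weighted by exponent:
  (2·δz/z)² = (2×0.0989)² = 0.0391;  (2·δb/b)² = (2×0.0122)² = 0.000593;  (½·δw/w)² = (0.5×0.0239)² = 0.000143;  (1·δy/y)² = (1×0.0383)² = 0.00147;  (2·δu/u)² = (2×0.0508)² = 0.0103
δQ/Q = √(0.0517) = 0.227
Q = 5.65e+07, so δQ = 0.227 × 5.65e+07 = 1.28e+07.

(5.65 ± 1.28) × 10^7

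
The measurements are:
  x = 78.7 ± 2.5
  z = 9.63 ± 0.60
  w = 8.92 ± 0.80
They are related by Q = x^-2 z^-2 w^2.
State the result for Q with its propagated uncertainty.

Q is a product of powers, so relative uncertainties combine in quadrature:
  (-2·δx/x)² = (-2×0.0318)² = 0.00404;  (-2·δz/z)² = (-2×0.0623)² = 0.0155;  (2·δw/w)² = (2×0.0897)² = 0.0322
δQ/Q = √(0.0517) = 0.227
Q = 0.000139, so δQ = 0.227 × 0.000139 = 3.15e-05.

(1.39 ± 0.315) × 10^-4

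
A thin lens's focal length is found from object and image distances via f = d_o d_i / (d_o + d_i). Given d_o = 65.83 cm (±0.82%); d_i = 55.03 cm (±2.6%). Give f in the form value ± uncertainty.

∂f/∂d_o = (d_i/(d_o+d_i))² = 0.207;  ∂f/∂d_i = (d_o/(d_o+d_i))² = 0.297
δf = √((∂f/∂d_o · δd_o)² + (∂f/∂d_i · δd_i)²) = √(0.0125 + 0.180) = 0.439 cm
f = 29.97 cm.

29.97 ± 0.439 cm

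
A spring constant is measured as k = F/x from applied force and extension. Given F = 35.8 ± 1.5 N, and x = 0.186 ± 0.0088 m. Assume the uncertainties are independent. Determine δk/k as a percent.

Since k is a product/quotient, work with relative uncertainties:
  (1·δF/F)² = (1×0.0419)² = 0.00176;  (-1·δx/x)² = (-1×0.0473)² = 0.00224
δk/k = √(0.00399) = 0.0632

6.32%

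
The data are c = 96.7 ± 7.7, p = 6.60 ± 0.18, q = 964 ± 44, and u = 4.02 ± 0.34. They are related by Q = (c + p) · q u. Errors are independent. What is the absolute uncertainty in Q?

Let w = c + p = 103. δw = √(δc² + δp²) = √(59.3 + 0.0324) = 7.70, so δw/w = 0.0746.
Q is then a monomial in w, q, u:
δQ/Q = √((δw/w)² + (1·δq/q)² + (1·δu/u)²) = √(0.00556 + 0.00208 + 0.00715) = 0.122
Q = 4e+05, so δQ = 0.122 × 4e+05 = 48700.

48700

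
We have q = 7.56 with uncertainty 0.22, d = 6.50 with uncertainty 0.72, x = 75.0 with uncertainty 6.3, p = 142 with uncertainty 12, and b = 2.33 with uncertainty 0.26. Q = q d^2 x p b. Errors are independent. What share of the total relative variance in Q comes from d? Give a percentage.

(δQ/Q)² = (1·δq/q)² + (2·δd/d)² + (1·δx/x)² + (1·δp/p)² + (1·δb/b)²
  q term: (1×0.0291)² = 0.000847
  d term: (2×0.111)² = 0.0491
  x term: (1×0.0840)² = 0.00706
  p term: (1×0.0845)² = 0.00714
  b term: (1×0.112)² = 0.0125
Total = 0.0766. Share from d = 0.0491/0.0766 = 0.641.

64.1%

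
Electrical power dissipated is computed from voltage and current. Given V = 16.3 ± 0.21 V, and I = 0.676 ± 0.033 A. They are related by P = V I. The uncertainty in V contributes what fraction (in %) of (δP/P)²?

(δP/P)² = (1·δV/V)² + (1·δI/I)²
  V term: (1×0.0129)² = 0.000166
  I term: (1×0.0488)² = 0.00238
Total = 0.00255. Share from V = 0.000166/0.00255 = 0.0651.

6.51%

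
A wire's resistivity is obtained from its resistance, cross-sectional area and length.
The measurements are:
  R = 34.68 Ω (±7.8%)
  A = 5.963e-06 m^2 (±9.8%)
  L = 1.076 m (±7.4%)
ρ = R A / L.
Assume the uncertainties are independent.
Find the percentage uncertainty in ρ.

14.5%

Each factor contributes (exponent × relative error)² to (δρ/ρ)²:
  (1·δR/R)² = (1×0.0780)² = 0.00608;  (1·δA/A)² = (1×0.0980)² = 0.00960;  (-1·δL/L)² = (-1×0.0740)² = 0.00548
δρ/ρ = √(0.0212) = 0.145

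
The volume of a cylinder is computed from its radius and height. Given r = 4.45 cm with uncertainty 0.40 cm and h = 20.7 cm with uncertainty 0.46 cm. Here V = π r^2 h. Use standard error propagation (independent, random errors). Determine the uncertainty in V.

Products/powers → add relative errors in quadrature, weighted by exponent:
  (2·δr/r)² = (2×0.0899)² = 0.0323;  (1·δh/h)² = (1×0.0222)² = 0.000494
δV/V = √(0.0328) = 0.181
V = 1290 cm^3, so δV = 0.181 × 1290 = 233 cm^3.

233 cm^3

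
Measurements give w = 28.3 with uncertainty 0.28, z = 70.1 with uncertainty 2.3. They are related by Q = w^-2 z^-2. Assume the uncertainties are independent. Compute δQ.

Each factor contributes (exponent × relative error)² to (δQ/Q)²:
  (-2·δw/w)² = (-2×0.00989)² = 0.000392;  (-2·δz/z)² = (-2×0.0328)² = 0.00431
δQ/Q = √(0.00470) = 0.0685
Q = 2.54e-07, so δQ = 0.0685 × 2.54e-07 = 1.74e-08.

1.74e-08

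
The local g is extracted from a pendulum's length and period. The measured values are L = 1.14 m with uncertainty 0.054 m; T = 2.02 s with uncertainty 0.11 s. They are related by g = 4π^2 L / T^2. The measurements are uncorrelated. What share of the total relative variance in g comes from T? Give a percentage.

(δg/g)² = (1·δL/L)² + (-2·δT/T)²
  L term: (1×0.0474)² = 0.00224
  T term: (-2×0.0545)² = 0.0119
Total = 0.0141. Share from T = 0.0119/0.0141 = 0.841.

84.1%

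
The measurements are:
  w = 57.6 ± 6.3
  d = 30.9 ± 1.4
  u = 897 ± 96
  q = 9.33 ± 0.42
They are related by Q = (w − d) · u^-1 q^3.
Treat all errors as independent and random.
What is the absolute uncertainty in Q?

Let h = w − d = 26.7. δh = √(δw² + δd²) = √(39.7 + 1.96) = 6.45, so δh/h = 0.242.
Q is then a monomial in h, u, q:
δQ/Q = √((δh/h)² + (-1·δu/u)² + (3·δq/q)²) = √(0.0584 + 0.0115 + 0.0182) = 0.297
Q = 24.2, so δQ = 0.297 × 24.2 = 7.18.

7.18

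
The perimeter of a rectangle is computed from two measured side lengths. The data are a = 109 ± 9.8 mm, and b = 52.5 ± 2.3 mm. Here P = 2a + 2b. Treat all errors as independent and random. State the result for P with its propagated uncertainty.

323 ± 20.1 mm

Sums and differences: (δP)² = Σ (cᵢ δxᵢ)².
  (2·δa)² = 384;  (2·δb)² = 21.2
δP = √(405) = 20.1 mm
P = 323 mm.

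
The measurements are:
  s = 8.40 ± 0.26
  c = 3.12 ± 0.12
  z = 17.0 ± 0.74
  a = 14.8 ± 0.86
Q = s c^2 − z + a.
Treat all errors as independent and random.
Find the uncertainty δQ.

6.87

Let p = s·c^2 = 81.8. δp/p = √((1·δs/s)² + (2·δc/c)²) = √(0.000958 + 0.00592) = 0.0829, so δp = 6.78.
Q = p − z + a: δQ = √(δp² + δz² + δa²) = √(46.0 + 0.548 + 0.740) = 6.87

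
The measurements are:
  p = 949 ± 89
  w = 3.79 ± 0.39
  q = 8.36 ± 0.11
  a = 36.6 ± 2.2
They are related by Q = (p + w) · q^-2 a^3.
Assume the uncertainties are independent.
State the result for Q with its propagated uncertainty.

(6.68 ± 1.37) × 10^5

Let u = p + w = 953. δu = √(δp² + δw²) = √(7920 + 0.152) = 89.0, so δu/u = 0.0934.
Q is then a monomial in u, q, a:
δQ/Q = √((δu/u)² + (-2·δq/q)² + (3·δa/a)²) = √(0.00873 + 0.000693 + 0.0325) = 0.205
Q = 6.68e+05, so δQ = 0.205 × 6.68e+05 = 1.37e+05.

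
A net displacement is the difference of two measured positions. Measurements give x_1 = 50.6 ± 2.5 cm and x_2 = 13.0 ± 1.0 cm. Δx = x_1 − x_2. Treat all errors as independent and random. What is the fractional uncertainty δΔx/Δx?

0.0716

For a sum/difference, combine absolute errors in quadrature:
  (δx_1)² = 6.25;  (δx_2)² = 1.00
δΔx = √(7.25) = 2.69 cm
Δx = 37.6 cm, so δΔx/Δx = 2.69/37.6 = 0.0716.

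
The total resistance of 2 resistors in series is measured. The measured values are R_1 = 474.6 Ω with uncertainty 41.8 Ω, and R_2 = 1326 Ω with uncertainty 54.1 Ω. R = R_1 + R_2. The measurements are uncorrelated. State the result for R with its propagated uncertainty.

1801 ± 68.4 Ω

R is a linear combination, so absolute uncertainties add in quadrature:
  (δR_1)² = 1750;  (δR_2)² = 2930
δR = √(4670) = 68.4 Ω
R = 1801 Ω.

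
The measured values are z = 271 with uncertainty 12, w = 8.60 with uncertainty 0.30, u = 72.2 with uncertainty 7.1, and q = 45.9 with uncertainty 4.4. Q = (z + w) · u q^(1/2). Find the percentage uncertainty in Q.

11.8%

Let h = z + w = 280. δh = √(δz² + δw²) = √(144 + 0.0900) = 12.0, so δh/h = 0.0429.
Q is then a monomial in h, u, q:
δQ/Q = √((δh/h)² + (1·δu/u)² + (½·δq/q)²) = √(0.00184 + 0.00967 + 0.00230) = 0.118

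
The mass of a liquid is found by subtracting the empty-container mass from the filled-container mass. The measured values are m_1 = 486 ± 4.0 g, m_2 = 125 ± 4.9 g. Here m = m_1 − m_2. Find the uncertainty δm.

Absolute uncertainties add in quadrature for a linear combination:
  (δm_1)² = 16.0;  (δm_2)² = 24.0
δm = √(40.0) = 6.33 g

6.33 g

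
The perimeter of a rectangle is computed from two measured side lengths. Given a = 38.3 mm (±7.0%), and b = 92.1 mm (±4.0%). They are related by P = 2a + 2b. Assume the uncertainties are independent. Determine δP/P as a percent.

P is a linear combination, so absolute uncertainties add in quadrature:
  (2·δa)² = 28.8;  (2·δb)² = 54.3
δP = √(83.0) = 9.11 mm
P = 261 mm, so δP/P = 9.11/261 = 0.0349.

3.49%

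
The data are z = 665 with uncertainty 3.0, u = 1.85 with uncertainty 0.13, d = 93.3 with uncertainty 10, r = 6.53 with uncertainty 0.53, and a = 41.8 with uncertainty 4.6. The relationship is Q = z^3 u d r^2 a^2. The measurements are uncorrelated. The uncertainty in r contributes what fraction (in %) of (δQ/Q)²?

(δQ/Q)² = (3·δz/z)² + (1·δu/u)² + (1·δd/d)² + (2·δr/r)² + (2·δa/a)²
  z term: (3×0.00451)² = 0.000183
  u term: (1×0.0703)² = 0.00494
  d term: (1×0.107)² = 0.0115
  r term: (2×0.0812)² = 0.0264
  a term: (2×0.110)² = 0.0484
Total = 0.0914. Share from r = 0.0264/0.0914 = 0.288.

28.8%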